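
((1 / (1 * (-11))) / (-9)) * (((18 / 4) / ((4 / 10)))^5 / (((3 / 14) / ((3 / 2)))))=143521875 / 11264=12741.64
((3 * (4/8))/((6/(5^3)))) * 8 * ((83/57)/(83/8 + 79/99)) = 32.58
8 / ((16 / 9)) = 9 / 2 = 4.50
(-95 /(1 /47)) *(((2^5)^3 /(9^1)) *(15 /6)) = -365772800 /9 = -40641422.22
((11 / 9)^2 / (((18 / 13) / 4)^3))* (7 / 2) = 7443436 / 59049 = 126.06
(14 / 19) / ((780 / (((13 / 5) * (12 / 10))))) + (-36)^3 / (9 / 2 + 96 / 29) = -2142286943 / 358625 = -5973.61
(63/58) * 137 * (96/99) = 46032/319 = 144.30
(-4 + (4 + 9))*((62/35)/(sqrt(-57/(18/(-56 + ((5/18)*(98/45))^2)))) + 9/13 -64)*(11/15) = -27159/65 + 165726*sqrt(41611710)/1213674875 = -416.95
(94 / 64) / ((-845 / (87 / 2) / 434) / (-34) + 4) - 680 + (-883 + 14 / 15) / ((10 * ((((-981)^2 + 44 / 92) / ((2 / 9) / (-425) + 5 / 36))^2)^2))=-3443947048999088700203933291211656696738736754212786587099 / 5067363396080620258712198974090002293462666160000000000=-679.63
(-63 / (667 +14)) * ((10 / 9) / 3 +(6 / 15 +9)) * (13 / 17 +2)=-433951 / 173655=-2.50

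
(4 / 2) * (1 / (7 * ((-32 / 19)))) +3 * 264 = 88685 / 112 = 791.83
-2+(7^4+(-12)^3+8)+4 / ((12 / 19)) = 2056 / 3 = 685.33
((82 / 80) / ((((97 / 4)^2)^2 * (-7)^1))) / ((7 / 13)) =-17056 / 21689673845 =-0.00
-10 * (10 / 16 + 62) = -2505 / 4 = -626.25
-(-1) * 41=41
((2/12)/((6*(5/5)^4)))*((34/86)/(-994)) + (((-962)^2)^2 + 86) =1317824656504658047/1538712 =856446597222.00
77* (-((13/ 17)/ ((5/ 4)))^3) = -10826816/ 614125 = -17.63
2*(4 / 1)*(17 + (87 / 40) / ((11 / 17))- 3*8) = -1601 / 55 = -29.11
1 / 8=0.12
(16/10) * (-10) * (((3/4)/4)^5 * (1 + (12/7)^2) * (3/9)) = -15633/3211264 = -0.00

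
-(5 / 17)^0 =-1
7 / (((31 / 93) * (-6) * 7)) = -1 / 2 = -0.50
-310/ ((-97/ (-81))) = -25110/ 97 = -258.87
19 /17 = 1.12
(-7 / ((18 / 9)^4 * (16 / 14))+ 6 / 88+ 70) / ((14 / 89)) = 8732413 / 19712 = 443.00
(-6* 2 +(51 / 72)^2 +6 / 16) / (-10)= 6407 / 5760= 1.11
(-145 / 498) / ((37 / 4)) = -290 / 9213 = -0.03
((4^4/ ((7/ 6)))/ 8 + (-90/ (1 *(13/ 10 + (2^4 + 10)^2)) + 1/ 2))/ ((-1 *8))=-2635643/ 758576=-3.47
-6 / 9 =-2 / 3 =-0.67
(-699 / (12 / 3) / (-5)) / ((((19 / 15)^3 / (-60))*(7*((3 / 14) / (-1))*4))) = 2359125 / 13718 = 171.97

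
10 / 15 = 2 / 3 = 0.67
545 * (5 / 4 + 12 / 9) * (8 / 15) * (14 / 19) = 94612 / 171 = 553.29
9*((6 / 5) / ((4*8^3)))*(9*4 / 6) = 0.03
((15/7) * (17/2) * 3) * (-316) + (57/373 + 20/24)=-17266.16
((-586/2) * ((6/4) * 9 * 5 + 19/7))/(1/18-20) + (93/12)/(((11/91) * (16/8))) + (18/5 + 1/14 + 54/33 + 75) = 1143.87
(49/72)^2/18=2401/93312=0.03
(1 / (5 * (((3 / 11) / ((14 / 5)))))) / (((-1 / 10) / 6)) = -616 / 5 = -123.20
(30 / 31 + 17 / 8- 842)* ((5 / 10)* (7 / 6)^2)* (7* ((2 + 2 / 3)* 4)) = -71360807 / 1674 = -42628.92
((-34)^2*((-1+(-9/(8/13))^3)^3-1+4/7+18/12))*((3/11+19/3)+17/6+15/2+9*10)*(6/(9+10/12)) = -88076082139090218785757345/38109446144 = -2311135192211577.97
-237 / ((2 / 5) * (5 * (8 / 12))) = -711 / 4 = -177.75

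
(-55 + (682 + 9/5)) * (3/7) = 269.49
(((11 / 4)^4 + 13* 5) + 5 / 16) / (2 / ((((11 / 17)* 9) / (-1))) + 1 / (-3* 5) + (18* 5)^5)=15523695 / 748268927948032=0.00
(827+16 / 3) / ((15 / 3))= 2497 / 15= 166.47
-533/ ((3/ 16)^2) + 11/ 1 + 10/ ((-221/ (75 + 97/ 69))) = -693220127/ 45747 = -15153.35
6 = 6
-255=-255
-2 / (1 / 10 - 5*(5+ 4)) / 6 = 0.01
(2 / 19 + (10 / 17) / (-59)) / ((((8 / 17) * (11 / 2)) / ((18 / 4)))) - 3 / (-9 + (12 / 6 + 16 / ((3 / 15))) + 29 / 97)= 3645803 / 29224470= 0.12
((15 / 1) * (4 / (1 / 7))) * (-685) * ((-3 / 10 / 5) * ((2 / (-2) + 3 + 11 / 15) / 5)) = 235914 / 25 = 9436.56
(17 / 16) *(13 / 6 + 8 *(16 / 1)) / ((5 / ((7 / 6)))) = 92939 / 2880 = 32.27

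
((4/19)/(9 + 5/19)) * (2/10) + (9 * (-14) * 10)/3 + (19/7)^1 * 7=-401.00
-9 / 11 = -0.82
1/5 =0.20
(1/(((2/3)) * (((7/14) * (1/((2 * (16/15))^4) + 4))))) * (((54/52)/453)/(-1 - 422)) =-1572864/391641394469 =-0.00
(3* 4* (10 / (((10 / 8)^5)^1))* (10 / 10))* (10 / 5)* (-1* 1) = -49152 / 625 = -78.64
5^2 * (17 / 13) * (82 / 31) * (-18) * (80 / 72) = -697000 / 403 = -1729.53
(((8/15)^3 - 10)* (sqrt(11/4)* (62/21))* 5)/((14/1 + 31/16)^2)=-0.95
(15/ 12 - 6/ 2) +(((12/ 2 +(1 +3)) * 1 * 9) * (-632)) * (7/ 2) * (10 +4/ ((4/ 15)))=-19908007/ 4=-4977001.75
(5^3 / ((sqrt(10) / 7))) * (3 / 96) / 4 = 175 * sqrt(10) / 256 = 2.16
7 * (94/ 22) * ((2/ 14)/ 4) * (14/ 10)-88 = -19031/ 220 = -86.50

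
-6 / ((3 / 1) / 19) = -38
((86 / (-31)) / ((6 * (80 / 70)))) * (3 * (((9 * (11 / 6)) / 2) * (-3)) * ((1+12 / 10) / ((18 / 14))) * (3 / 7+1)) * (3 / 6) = 36421 / 992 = 36.71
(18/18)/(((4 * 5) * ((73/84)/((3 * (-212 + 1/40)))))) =-534177/14600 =-36.59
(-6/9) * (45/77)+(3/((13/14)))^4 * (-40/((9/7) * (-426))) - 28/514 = 301469395252/40128747659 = 7.51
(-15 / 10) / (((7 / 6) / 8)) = -72 / 7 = -10.29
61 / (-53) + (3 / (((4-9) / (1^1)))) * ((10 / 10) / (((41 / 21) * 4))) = -53359 / 43460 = -1.23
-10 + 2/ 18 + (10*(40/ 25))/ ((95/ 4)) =-7879/ 855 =-9.22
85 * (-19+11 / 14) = -1548.21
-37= -37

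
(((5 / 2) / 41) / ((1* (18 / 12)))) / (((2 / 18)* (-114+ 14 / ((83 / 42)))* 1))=-0.00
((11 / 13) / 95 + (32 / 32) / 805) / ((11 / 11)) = 2018 / 198835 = 0.01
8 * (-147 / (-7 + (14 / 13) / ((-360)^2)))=141523200 / 842399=168.00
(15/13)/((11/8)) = 120/143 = 0.84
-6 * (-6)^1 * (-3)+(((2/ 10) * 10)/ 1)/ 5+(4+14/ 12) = -3073/ 30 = -102.43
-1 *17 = -17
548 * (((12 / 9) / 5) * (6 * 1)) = 4384 / 5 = 876.80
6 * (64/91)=384/91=4.22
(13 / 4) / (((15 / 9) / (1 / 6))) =13 / 40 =0.32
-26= -26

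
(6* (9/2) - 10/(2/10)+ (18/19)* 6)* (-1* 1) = 329/19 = 17.32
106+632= 738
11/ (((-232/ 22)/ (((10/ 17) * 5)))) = -3025/ 986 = -3.07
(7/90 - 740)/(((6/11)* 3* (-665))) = 732523/1077300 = 0.68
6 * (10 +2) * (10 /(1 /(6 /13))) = 332.31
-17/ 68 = -1/ 4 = -0.25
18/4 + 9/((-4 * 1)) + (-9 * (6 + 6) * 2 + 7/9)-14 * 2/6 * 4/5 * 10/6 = -7891/36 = -219.19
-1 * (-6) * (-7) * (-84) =3528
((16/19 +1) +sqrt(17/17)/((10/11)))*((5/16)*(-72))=-5031/76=-66.20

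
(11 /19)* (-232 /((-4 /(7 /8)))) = 2233 /76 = 29.38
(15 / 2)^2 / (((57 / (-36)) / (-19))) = 675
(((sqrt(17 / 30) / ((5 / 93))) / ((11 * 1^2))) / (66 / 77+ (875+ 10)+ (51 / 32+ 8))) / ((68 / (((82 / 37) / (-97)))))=-71176 * sqrt(510) / 3365463352075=-0.00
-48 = -48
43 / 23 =1.87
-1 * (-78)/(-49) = -78/49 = -1.59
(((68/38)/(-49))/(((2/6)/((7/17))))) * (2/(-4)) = 3/133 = 0.02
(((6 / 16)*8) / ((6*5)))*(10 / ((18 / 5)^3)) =125 / 5832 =0.02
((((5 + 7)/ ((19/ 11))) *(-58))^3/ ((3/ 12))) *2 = -523401494.58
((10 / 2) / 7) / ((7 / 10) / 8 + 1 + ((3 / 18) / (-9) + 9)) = 10800 / 152243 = 0.07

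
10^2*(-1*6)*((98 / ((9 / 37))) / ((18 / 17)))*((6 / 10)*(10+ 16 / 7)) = -15146320 / 9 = -1682924.44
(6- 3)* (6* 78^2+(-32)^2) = 112584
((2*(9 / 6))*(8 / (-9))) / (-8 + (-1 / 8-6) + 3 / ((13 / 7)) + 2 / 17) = 14144 / 65727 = 0.22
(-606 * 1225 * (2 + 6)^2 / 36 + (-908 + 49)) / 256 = -5158.56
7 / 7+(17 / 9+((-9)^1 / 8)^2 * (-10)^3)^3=-753297759658421 / 373248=-2018223164.38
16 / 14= 8 / 7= 1.14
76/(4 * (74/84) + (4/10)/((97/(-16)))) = 387030/17609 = 21.98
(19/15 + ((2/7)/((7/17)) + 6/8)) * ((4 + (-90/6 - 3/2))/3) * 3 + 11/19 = -744119/22344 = -33.30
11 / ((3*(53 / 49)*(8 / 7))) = 3773 / 1272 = 2.97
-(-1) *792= 792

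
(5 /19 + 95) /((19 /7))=12670 /361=35.10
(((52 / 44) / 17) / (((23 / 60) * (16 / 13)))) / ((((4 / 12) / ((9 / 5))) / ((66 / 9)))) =4563 / 782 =5.84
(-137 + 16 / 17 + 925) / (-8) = -3353 / 34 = -98.62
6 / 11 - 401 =-4405 / 11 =-400.45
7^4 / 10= 2401 / 10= 240.10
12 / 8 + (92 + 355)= 448.50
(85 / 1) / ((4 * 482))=85 / 1928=0.04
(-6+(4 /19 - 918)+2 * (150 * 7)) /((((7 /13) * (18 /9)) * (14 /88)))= 6391528 /931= 6865.23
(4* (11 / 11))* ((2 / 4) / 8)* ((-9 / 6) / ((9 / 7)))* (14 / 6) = -49 / 72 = -0.68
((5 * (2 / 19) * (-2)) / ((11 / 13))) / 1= -260 / 209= -1.24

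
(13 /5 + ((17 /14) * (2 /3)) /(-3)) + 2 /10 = 797 /315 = 2.53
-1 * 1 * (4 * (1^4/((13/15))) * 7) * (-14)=5880/13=452.31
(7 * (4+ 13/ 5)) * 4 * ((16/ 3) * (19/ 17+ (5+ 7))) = 1098944/ 85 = 12928.75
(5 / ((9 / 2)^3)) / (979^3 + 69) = 0.00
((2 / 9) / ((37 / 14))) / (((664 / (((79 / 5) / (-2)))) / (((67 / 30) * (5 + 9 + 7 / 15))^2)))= -116894534113 / 111937950000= -1.04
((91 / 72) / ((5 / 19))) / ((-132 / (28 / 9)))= -12103 / 106920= -0.11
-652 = -652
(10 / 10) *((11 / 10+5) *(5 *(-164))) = -5002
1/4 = 0.25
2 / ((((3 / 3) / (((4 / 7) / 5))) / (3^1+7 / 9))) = 272 / 315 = 0.86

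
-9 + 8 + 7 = 6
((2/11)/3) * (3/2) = 1/11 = 0.09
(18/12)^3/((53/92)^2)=28566/2809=10.17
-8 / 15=-0.53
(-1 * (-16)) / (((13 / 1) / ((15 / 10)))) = 24 / 13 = 1.85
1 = 1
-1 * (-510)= 510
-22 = -22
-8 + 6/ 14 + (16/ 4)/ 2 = -39/ 7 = -5.57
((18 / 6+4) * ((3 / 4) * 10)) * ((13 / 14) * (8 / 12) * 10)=325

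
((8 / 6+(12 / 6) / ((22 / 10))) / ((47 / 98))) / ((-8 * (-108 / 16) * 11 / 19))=68894 / 460647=0.15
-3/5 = -0.60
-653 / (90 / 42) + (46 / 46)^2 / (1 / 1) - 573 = -13151 / 15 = -876.73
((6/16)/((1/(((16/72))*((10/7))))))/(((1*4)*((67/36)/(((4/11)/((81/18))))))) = 20/15477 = 0.00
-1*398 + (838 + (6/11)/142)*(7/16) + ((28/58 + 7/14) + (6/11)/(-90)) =-30.40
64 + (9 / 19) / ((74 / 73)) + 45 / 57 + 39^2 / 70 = 112646 / 1295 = 86.99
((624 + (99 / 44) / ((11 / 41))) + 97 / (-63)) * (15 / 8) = 8743535 / 7392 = 1182.84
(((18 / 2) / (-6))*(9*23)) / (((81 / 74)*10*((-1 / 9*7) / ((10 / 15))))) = 851 / 35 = 24.31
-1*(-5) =5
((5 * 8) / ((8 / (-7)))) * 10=-350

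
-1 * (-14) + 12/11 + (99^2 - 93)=106954/11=9723.09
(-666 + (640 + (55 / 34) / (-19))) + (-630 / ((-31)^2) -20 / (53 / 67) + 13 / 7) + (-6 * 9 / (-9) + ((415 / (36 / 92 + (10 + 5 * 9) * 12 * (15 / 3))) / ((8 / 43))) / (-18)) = -55644011963537603 / 1258796660013648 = -44.20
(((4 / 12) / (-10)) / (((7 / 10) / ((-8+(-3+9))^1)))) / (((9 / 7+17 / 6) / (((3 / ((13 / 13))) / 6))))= 2 / 173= 0.01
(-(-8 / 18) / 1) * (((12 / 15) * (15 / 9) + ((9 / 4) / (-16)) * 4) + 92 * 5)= 22117 / 108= 204.79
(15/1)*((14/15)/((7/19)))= 38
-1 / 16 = -0.06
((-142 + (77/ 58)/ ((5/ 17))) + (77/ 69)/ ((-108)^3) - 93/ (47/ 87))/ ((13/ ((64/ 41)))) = -183415682045683/ 4933253724165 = -37.18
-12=-12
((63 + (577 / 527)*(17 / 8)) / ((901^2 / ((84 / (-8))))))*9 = -0.01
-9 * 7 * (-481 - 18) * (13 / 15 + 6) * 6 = 6476022 / 5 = 1295204.40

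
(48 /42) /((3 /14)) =16 /3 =5.33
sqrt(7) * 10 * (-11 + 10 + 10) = 90 * sqrt(7) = 238.12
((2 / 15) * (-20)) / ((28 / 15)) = -10 / 7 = -1.43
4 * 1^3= 4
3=3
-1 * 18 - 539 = -557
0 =0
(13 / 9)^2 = 2.09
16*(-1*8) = -128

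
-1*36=-36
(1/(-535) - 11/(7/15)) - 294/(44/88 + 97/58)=-1785316/11235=-158.91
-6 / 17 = -0.35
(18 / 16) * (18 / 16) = 81 / 64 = 1.27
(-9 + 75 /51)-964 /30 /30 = -32897 /3825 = -8.60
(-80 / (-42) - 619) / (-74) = 8.34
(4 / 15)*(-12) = -16 / 5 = -3.20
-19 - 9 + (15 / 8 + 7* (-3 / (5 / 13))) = -3229 / 40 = -80.72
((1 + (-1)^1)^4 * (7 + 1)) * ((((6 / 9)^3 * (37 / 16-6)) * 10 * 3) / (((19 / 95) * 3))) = 0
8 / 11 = 0.73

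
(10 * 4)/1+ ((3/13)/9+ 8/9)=4787/117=40.91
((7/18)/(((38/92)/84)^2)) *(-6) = -96503.67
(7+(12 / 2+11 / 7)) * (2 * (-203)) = -5916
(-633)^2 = 400689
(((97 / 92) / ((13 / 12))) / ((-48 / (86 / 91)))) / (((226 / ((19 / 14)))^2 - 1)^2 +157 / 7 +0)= -543568891 / 21813088285230073312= -0.00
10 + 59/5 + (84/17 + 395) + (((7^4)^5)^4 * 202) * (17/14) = 845151140760748219457978975611491208266962044489136937476865394916250983/85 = 9942954597185273170093870000000000000000000000000000000000000000000000.00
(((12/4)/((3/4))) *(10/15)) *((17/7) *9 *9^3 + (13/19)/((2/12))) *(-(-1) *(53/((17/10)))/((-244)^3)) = -0.09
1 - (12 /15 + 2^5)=-159 /5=-31.80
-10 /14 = -5 /7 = -0.71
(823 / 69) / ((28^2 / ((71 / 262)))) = 58433 / 14173152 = 0.00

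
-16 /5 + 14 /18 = -109 /45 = -2.42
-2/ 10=-1/ 5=-0.20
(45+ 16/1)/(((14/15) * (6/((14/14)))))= 305/28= 10.89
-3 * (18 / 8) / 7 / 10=-0.10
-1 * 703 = -703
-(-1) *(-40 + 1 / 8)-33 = -583 / 8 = -72.88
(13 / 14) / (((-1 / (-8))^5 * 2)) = 106496 / 7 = 15213.71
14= 14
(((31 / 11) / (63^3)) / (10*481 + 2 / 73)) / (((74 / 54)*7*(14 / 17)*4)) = 38471 / 518810516265888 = 0.00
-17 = -17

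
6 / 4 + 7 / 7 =5 / 2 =2.50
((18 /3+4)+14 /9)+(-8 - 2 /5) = 142 /45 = 3.16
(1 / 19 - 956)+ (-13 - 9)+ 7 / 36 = -668783 / 684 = -977.75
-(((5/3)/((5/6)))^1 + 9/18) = -5/2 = -2.50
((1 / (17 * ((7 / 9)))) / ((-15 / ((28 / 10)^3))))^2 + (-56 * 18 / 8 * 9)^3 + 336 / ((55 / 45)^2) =-19919679405048284904 / 13659765625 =-1458273879.06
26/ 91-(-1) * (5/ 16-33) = -3629/ 112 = -32.40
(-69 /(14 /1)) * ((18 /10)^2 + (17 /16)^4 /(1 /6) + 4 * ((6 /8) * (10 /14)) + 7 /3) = -6078641089 /80281600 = -75.72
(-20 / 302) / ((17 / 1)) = -10 / 2567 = -0.00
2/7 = 0.29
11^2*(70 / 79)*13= 110110 / 79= 1393.80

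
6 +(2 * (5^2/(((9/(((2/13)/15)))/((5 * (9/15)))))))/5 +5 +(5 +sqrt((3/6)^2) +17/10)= 10667/585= 18.23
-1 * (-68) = 68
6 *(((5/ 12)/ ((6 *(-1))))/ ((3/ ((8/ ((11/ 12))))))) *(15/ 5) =-40/ 11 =-3.64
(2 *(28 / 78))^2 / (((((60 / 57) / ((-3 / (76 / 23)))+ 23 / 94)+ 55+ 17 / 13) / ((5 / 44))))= 2118760 / 2003697267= 0.00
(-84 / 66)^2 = 196 / 121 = 1.62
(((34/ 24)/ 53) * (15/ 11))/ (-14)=-85/ 32648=-0.00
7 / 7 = 1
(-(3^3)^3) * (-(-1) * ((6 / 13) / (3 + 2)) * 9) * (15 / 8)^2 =-23914845 / 416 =-57487.61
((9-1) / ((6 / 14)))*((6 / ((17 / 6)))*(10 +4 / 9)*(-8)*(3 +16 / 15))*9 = -10275328 / 85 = -120886.21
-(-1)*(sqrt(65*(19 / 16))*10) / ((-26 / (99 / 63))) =-55*sqrt(1235) / 364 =-5.31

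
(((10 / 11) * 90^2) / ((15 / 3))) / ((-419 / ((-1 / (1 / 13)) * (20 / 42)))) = 702000 / 32263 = 21.76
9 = 9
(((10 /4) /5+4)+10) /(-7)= -29 /14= -2.07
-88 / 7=-12.57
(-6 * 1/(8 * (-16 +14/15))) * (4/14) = 45/3164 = 0.01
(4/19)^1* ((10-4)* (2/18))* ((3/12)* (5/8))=0.02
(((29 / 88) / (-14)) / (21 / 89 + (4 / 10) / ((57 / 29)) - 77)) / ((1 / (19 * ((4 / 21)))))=4658705 / 4186861448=0.00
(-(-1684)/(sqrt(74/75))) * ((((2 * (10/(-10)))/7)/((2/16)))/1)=-67360 * sqrt(222)/259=-3875.06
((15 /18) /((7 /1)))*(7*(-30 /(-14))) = 25 /14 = 1.79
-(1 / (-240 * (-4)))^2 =-1 / 921600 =-0.00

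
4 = 4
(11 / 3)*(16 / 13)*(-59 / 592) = -649 / 1443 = -0.45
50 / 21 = 2.38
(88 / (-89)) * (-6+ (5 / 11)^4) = 5.89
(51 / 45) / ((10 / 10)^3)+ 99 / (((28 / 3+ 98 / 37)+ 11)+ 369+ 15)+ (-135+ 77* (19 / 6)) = 29872399 / 271050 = 110.21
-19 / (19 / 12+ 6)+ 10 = 682 / 91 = 7.49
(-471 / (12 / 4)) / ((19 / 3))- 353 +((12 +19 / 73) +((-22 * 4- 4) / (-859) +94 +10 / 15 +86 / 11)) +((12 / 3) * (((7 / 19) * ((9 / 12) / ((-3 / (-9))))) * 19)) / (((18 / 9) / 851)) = 2087241855467 / 78634578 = 26543.56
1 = 1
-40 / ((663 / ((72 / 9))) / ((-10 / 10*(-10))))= -3200 / 663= -4.83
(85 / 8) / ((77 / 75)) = 6375 / 616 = 10.35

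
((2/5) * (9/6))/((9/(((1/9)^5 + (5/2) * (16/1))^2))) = 5578859765521/52301766015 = 106.67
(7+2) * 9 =81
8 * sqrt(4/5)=16 * sqrt(5)/5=7.16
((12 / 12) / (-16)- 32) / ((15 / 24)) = -51.30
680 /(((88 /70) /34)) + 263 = 205193 /11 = 18653.91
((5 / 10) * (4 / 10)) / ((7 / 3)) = 3 / 35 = 0.09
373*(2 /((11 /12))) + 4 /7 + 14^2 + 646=127542 /77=1656.39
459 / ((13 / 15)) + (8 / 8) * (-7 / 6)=41219 / 78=528.45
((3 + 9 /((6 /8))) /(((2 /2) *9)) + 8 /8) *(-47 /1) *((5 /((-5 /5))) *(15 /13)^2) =141000 /169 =834.32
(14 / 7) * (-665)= -1330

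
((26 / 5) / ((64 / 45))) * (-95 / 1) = -11115 / 32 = -347.34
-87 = -87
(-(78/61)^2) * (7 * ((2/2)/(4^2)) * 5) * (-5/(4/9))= 2395575/59536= 40.24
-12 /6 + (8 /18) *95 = 40.22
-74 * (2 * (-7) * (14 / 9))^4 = -109208390144 / 6561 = -16645083.09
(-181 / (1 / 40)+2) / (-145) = 7238 / 145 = 49.92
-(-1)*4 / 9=4 / 9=0.44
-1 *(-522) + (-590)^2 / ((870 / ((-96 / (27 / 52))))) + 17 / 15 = -287571133 / 3915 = -73453.67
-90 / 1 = -90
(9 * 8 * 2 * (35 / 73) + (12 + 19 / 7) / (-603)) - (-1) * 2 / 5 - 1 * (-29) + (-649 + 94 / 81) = -7618288471 / 13865985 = -549.42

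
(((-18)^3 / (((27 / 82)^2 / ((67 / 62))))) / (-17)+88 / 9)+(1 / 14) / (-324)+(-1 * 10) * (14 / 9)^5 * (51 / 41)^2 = 1070294000498449 / 325489057992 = 3288.26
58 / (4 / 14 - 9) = -406 / 61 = -6.66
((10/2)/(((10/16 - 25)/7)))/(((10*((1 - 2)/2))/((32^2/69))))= 57344/13455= 4.26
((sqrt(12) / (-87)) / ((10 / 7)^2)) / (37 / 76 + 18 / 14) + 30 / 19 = 30 / 19 - 13034 * sqrt(3) / 2051025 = 1.57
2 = 2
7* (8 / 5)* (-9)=-504 / 5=-100.80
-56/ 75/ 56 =-1/ 75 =-0.01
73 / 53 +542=28799 / 53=543.38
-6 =-6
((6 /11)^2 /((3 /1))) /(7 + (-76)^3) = -4 /17705083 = -0.00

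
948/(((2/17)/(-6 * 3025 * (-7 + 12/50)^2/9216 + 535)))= 22949343817/6400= 3585834.97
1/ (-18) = -1/ 18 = -0.06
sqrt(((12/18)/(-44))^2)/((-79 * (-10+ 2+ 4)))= 1/20856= 0.00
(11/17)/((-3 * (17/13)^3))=-24167/250563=-0.10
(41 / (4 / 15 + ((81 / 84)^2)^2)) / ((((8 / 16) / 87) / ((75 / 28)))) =176181264000 / 10430239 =16891.39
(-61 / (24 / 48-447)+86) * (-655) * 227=-11436850200 / 893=-12807223.07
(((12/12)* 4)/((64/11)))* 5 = 55/16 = 3.44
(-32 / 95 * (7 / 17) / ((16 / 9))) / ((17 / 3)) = -378 / 27455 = -0.01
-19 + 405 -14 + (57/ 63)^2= 372.82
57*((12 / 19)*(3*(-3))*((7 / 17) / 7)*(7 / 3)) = -756 / 17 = -44.47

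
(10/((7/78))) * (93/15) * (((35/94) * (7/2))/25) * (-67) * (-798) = 452482758/235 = 1925458.54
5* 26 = 130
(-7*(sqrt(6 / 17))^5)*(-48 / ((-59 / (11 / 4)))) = -33264*sqrt(102) / 289867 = -1.16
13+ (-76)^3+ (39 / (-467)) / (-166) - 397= -34060065881 / 77522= -439360.00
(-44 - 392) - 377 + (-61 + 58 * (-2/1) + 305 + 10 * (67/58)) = -19530/29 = -673.45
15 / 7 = 2.14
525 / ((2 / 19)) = 9975 / 2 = 4987.50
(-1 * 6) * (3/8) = -2.25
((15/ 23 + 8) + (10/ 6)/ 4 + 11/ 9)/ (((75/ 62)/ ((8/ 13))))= 1056604/ 201825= 5.24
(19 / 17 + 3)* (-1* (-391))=1610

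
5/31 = 0.16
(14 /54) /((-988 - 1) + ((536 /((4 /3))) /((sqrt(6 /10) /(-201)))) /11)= -0.00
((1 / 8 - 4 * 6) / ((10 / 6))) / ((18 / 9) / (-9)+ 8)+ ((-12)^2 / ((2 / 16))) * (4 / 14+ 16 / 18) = 3783643 / 2800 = 1351.30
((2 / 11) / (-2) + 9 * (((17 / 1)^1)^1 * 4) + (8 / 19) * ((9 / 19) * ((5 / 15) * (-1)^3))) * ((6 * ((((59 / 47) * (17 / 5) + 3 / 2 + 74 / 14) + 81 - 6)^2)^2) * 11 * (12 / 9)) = 15610017720858190551511369067 / 5286896479051250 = 2952586225720.74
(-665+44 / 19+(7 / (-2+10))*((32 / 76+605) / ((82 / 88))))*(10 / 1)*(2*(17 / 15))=-4988854 / 2337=-2134.73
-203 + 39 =-164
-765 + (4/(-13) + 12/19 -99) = -213328/247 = -863.68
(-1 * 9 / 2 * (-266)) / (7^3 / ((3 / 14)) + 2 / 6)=1197 / 1601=0.75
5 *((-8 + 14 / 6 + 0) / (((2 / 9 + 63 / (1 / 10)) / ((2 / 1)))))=-0.09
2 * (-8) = -16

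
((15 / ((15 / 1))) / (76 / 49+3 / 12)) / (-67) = -196 / 23651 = -0.01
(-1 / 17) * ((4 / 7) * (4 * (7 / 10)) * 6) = -48 / 85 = -0.56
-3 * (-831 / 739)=2493 / 739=3.37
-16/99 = -0.16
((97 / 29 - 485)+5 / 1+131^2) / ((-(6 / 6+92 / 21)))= -10160766 / 3277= -3100.63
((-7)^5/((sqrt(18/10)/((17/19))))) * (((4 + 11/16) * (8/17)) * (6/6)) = -420175 * sqrt(5)/38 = -24724.73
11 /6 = 1.83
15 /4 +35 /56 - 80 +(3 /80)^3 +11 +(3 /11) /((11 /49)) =-3928380733 /61952000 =-63.41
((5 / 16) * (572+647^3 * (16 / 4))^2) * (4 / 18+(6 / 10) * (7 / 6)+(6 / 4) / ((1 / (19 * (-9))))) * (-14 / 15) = 11811084640081381221784 / 135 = 87489515852454675716.92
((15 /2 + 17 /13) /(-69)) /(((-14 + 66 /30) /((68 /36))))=19465 /952614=0.02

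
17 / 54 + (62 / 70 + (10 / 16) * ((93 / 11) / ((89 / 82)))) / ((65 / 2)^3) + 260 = 10175139645161 / 39087798750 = 260.31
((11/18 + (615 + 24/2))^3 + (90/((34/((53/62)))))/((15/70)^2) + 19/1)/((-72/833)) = -37230271341860023/13017024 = -2860121587.07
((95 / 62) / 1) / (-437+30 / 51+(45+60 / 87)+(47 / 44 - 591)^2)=45336280 / 10285602828251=0.00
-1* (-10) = 10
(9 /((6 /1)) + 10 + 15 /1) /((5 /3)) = 159 /10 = 15.90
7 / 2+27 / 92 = 349 / 92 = 3.79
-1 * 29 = -29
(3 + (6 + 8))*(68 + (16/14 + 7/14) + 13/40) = 333047/280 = 1189.45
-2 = -2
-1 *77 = -77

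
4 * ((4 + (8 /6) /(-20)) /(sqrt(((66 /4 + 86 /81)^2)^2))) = 2064528 /40470125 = 0.05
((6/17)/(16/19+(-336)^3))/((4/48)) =-171/1531547102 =-0.00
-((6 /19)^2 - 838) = 302482 /361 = 837.90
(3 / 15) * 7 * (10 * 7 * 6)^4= 43563744000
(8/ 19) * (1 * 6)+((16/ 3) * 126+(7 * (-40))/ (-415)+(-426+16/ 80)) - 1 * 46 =1603817/ 7885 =203.40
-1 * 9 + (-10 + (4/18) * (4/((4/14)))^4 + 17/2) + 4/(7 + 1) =76742/9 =8526.89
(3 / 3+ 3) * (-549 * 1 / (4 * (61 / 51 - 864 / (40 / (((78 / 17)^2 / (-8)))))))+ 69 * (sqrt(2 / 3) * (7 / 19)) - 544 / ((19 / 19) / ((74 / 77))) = -210431423 / 395351+ 161 * sqrt(6) / 19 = -511.51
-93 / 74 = -1.26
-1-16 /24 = -5 /3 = -1.67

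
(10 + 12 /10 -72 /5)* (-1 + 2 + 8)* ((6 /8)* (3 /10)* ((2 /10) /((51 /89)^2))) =-142578 /36125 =-3.95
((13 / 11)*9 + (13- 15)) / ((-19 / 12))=-5.45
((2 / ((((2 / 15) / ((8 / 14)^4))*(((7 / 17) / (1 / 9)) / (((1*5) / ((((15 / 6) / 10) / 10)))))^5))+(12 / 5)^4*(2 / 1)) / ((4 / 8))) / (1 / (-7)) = -726966849880764183614464 / 70917861301875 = -10250828726.86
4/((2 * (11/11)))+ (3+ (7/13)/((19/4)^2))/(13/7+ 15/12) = 1213930/408291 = 2.97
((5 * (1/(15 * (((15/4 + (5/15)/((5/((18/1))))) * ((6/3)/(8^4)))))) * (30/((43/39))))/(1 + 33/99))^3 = 2359010787328000000/105823817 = 22291870149.87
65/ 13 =5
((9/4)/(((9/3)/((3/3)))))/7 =3/28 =0.11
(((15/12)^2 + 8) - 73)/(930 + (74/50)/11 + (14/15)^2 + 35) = -358875/5464832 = -0.07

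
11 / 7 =1.57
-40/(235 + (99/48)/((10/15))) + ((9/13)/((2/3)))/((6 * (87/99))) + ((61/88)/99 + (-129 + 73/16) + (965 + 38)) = 878.60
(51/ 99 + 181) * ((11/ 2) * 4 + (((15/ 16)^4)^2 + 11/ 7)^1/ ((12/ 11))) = 4354.09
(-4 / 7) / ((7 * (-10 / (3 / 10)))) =3 / 1225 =0.00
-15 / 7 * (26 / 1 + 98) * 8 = -14880 / 7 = -2125.71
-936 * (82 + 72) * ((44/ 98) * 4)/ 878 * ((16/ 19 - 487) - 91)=9935722368/ 58387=170170.11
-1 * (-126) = 126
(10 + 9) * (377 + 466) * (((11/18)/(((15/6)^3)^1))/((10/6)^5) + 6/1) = 37558871946/390625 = 96150.71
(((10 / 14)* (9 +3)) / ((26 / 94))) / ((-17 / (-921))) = 2597220 / 1547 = 1678.88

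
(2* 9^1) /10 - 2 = -1 /5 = -0.20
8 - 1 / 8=63 / 8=7.88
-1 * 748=-748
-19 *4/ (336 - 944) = 1/ 8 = 0.12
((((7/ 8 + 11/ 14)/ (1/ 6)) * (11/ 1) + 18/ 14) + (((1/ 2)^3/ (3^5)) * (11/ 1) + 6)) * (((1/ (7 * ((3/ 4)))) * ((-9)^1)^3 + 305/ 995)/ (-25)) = 61403461151/ 94779720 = 647.85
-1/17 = -0.06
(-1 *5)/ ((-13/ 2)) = 10/ 13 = 0.77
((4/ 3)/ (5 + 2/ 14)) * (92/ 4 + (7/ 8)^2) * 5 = 5915/ 192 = 30.81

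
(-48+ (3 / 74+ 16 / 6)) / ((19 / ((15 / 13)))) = -50275 / 18278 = -2.75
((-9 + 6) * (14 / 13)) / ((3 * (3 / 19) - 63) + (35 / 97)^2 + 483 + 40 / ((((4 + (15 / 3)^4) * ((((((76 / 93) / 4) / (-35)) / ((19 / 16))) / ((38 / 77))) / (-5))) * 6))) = -14842998588 / 1956807935017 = -0.01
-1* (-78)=78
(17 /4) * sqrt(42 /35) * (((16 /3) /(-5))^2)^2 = 278528 * sqrt(30) /253125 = 6.03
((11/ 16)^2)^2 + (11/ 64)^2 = 16577/ 65536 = 0.25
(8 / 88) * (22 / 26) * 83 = 83 / 13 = 6.38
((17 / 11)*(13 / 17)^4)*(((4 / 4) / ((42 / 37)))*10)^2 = 41.01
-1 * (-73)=73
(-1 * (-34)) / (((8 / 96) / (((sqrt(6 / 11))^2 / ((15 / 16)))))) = 13056 / 55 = 237.38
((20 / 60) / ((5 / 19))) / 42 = 19 / 630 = 0.03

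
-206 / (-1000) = 103 / 500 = 0.21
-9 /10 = -0.90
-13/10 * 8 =-52/5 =-10.40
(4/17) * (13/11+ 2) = 140/187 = 0.75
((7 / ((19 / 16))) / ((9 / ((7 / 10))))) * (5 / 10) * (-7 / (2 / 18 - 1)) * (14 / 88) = 2401 / 8360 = 0.29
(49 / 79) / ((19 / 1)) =49 / 1501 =0.03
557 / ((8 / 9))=5013 / 8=626.62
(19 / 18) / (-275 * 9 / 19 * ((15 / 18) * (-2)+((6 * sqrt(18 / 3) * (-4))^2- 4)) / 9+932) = -361 / 16760406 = -0.00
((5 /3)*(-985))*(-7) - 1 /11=379222 /33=11491.58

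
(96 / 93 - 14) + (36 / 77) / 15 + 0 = -154398 / 11935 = -12.94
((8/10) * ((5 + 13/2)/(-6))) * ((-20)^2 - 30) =-1702/3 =-567.33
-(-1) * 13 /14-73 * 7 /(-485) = 13459 /6790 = 1.98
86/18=43/9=4.78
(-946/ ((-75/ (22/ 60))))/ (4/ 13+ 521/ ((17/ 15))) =1149863/ 114370875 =0.01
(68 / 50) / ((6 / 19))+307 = 311.31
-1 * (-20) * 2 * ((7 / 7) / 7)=40 / 7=5.71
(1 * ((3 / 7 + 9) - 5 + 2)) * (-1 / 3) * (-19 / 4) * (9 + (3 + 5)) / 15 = 323 / 28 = 11.54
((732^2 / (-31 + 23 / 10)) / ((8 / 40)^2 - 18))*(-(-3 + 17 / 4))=-167445000 / 128863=-1299.40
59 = 59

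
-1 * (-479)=479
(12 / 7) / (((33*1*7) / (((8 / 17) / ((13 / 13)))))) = 32 / 9163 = 0.00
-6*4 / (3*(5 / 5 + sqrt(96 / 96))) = -4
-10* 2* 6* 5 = -600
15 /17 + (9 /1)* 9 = 81.88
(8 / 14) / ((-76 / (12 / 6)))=-2 / 133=-0.02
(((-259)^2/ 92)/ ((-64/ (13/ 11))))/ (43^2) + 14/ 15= 1663503653/ 1796340480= 0.93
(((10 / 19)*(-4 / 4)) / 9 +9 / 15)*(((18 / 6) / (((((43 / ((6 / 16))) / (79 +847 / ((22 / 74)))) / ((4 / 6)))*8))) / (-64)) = -28243 / 522880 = -0.05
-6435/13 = -495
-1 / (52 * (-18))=0.00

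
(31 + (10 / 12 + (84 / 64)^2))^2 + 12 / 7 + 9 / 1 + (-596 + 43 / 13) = 29200065091 / 53673984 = 544.03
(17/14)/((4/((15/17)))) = 15/56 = 0.27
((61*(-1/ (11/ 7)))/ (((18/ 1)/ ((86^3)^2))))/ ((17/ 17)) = -86375104701536/ 99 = -872475805066.02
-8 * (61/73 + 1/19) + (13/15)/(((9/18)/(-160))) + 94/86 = -283.35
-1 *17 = -17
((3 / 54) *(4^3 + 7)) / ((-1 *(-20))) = 71 / 360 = 0.20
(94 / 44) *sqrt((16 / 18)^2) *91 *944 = 16149952 / 99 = 163130.83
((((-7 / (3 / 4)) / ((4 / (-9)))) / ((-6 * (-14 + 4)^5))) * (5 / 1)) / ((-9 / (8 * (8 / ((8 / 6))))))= -7 / 7500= -0.00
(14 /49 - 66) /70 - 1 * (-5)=4.06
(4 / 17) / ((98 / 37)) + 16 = 13402 / 833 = 16.09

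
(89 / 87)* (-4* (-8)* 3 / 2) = 1424 / 29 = 49.10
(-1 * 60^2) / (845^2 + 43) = -900 / 178517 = -0.01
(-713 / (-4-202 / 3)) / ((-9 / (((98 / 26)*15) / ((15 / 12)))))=-50.23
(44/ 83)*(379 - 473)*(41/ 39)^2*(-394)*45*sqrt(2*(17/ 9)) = 13696653520*sqrt(34)/ 42081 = 1897876.19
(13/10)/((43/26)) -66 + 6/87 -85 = -936154/6235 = -150.14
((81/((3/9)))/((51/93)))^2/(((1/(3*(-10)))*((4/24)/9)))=-91928664180/289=-318092263.60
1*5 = 5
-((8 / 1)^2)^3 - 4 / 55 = -14417924 / 55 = -262144.07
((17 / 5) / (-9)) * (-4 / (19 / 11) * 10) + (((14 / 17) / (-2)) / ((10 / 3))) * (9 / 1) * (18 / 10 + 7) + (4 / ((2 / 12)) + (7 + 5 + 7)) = 3049807 / 72675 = 41.97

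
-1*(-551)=551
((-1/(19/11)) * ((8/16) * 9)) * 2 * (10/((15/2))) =-132/19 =-6.95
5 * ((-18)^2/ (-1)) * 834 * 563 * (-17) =12931186680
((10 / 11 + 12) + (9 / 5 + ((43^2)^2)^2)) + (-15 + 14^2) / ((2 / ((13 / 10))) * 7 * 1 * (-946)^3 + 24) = 76192421781276129337939577 / 6518747110040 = 11688200277615.71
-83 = -83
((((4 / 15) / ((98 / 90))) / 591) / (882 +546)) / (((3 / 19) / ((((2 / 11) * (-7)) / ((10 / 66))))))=-38 / 2461515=-0.00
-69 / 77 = -0.90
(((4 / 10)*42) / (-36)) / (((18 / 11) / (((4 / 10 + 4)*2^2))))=-3388 / 675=-5.02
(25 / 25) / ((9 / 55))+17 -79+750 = 6247 / 9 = 694.11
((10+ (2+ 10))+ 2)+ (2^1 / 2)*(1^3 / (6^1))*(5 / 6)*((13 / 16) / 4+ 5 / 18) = 499049 / 20736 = 24.07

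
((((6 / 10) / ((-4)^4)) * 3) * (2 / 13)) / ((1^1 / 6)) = 27 / 4160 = 0.01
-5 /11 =-0.45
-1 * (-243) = 243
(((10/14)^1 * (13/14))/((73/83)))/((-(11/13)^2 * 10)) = -182351/1731268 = -0.11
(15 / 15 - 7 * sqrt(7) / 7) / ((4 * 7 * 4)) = -0.01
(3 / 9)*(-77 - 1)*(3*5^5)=-243750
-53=-53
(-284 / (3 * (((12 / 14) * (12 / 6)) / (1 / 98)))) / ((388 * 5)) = -71 / 244440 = -0.00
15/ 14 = 1.07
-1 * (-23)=23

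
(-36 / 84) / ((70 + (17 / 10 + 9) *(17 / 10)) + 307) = -100 / 92211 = -0.00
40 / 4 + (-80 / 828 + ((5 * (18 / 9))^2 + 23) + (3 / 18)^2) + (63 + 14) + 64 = 75605 / 276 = 273.93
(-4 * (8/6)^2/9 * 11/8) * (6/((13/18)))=-352/39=-9.03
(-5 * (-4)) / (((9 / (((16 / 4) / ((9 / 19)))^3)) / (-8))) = -70236160 / 6561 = -10705.10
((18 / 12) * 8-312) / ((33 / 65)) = -6500 / 11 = -590.91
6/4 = 3/2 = 1.50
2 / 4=1 / 2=0.50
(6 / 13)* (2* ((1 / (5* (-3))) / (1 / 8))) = -32 / 65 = -0.49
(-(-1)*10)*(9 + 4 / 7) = 670 / 7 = 95.71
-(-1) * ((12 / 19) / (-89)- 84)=-142056 / 1691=-84.01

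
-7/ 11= -0.64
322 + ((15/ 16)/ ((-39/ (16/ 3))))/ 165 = 414413/ 1287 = 322.00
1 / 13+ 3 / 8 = 47 / 104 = 0.45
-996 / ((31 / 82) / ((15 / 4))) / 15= -20418 / 31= -658.65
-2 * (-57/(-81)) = -38/27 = -1.41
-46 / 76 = -23 / 38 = -0.61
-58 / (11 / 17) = -986 / 11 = -89.64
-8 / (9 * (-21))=8 / 189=0.04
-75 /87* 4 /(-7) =100 /203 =0.49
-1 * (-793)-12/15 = 792.20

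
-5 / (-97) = 5 / 97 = 0.05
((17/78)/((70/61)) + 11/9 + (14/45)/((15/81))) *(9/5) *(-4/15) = -253247/170625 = -1.48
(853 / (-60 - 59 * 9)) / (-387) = 853 / 228717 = 0.00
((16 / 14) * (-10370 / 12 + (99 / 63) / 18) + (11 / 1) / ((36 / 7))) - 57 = -1838759 / 1764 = -1042.38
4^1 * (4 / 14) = 8 / 7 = 1.14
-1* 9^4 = -6561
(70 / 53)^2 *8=13.96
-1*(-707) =707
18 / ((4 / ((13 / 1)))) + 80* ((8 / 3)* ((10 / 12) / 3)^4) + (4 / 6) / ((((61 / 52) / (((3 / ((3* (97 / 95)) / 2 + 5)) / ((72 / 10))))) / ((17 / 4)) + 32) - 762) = 2635826856863 / 44100076428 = 59.77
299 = 299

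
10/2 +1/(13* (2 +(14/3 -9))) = 452/91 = 4.97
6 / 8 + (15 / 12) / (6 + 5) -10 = -9.14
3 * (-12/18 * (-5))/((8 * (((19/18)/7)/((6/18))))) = 105/38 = 2.76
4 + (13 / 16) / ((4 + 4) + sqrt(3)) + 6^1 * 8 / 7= 9363 / 854 - 13 * sqrt(3) / 976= 10.94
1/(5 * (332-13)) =1/1595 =0.00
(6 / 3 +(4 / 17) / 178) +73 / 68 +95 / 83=2119487 / 502316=4.22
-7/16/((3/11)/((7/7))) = -77/48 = -1.60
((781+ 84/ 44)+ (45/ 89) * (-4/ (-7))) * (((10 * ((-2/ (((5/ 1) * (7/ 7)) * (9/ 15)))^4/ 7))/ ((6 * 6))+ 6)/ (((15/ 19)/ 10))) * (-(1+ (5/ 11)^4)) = -95456385307960384/ 1536025039857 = -62145.07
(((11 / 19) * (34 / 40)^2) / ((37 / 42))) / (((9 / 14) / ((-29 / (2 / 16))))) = -9034718 / 52725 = -171.36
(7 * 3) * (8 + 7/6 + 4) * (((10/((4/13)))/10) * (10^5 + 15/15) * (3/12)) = 718907189/32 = 22465849.66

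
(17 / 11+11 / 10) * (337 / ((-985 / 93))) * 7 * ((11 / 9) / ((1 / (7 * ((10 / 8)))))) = -49654591 / 7880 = -6301.34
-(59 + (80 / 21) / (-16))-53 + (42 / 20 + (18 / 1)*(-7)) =-49489 / 210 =-235.66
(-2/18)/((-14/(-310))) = -2.46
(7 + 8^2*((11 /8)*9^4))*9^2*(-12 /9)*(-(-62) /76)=-966525750 /19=-50869776.32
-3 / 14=-0.21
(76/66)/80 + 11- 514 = -663941/1320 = -502.99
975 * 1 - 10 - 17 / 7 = 6738 / 7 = 962.57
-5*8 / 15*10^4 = -80000 / 3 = -26666.67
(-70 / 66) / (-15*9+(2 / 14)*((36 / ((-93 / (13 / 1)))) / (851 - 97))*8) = 220255 / 28036899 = 0.01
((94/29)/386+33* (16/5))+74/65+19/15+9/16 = 1896024047/17462640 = 108.58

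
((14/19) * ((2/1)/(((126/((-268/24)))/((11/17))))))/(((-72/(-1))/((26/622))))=-0.00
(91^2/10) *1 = 8281/10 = 828.10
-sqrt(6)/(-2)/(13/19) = 1.79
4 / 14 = 2 / 7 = 0.29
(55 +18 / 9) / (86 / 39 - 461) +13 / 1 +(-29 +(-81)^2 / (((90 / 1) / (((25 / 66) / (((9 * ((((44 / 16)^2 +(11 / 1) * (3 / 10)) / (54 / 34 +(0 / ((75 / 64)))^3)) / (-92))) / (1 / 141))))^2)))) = -16.12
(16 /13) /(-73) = -16 /949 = -0.02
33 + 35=68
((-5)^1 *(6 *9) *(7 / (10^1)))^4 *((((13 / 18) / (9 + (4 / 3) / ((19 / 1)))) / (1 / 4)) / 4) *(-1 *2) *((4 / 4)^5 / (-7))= 15008070987 / 517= 29029150.85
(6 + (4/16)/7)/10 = 169/280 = 0.60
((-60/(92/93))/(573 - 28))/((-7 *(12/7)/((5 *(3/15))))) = 93/10028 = 0.01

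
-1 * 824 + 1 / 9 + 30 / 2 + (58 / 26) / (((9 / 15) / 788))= 248140 / 117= 2120.85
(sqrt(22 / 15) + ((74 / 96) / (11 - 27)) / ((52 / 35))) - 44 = -1758479 / 39936 + sqrt(330) / 15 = -42.82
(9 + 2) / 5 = 11 / 5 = 2.20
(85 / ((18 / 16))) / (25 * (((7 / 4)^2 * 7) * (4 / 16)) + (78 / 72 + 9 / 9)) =8704 / 15675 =0.56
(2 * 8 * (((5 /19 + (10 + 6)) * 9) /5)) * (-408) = -18154368 /95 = -191098.61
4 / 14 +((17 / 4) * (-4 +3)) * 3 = -349 / 28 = -12.46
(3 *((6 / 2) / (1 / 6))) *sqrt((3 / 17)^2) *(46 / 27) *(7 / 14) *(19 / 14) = 1311 / 119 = 11.02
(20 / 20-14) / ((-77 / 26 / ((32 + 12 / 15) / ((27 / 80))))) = 426.61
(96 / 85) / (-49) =-96 / 4165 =-0.02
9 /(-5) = -9 /5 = -1.80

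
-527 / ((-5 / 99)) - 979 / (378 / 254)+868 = 10059292 / 945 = 10644.75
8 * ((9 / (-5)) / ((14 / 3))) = -108 / 35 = -3.09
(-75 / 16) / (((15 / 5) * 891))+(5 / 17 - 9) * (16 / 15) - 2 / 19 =-216265879 / 23023440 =-9.39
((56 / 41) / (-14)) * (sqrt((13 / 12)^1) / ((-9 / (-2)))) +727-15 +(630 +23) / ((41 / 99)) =93839 / 41-4 * sqrt(39) / 1107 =2288.73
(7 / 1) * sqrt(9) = 21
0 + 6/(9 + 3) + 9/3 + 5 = 17/2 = 8.50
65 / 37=1.76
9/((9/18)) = 18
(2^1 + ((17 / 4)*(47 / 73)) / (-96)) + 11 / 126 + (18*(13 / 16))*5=44258597 / 588672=75.18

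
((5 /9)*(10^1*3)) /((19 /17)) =850 /57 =14.91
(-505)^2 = 255025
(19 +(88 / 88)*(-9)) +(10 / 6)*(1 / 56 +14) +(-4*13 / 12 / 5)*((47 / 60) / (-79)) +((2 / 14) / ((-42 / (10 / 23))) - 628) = -95295013381 / 160259400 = -594.63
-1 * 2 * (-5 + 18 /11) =6.73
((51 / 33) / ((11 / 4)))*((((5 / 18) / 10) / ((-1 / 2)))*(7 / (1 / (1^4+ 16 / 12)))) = -0.51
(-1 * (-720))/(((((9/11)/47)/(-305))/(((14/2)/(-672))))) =788425/6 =131404.17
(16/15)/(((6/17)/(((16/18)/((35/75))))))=1088/189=5.76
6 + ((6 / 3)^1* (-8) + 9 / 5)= -41 / 5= -8.20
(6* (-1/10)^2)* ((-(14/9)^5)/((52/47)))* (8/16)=-1579858/6396975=-0.25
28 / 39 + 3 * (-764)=-2291.28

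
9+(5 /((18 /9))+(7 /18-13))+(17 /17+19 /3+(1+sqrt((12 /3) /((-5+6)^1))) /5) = 307 /45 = 6.82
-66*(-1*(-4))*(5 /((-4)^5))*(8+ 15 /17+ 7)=22275 /1088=20.47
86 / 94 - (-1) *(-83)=-3858 / 47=-82.09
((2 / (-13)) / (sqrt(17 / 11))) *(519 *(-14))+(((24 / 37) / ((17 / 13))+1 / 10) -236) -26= -1644231 / 6290+14532 *sqrt(187) / 221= 637.79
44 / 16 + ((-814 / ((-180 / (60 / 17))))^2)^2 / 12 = 439256710849 / 81182412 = 5410.74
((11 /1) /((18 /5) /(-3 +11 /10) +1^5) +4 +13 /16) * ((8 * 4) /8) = -2035 /68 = -29.93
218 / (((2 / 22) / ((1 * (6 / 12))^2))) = 1199 / 2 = 599.50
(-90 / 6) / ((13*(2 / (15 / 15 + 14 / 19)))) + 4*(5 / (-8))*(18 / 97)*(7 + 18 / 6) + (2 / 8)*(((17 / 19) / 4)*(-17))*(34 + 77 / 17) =-16203755 / 383344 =-42.27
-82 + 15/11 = -887/11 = -80.64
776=776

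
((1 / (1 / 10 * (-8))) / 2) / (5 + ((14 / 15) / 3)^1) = -225 / 1912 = -0.12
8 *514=4112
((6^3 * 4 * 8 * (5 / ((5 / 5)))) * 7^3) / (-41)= -11854080 / 41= -289123.90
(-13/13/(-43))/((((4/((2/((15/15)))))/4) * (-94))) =-1/2021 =-0.00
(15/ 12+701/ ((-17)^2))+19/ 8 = 13989/ 2312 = 6.05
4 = 4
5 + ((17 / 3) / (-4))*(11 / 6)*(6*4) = -172 / 3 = -57.33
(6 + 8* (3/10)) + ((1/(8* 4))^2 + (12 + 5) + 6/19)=25.72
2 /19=0.11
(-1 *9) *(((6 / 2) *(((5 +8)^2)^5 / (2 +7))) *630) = -260552549594610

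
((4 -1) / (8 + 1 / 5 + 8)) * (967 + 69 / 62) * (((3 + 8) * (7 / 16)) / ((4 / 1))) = 23108855 / 107136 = 215.70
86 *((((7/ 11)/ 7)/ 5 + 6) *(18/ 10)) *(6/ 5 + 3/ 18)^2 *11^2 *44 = 5790012866/ 625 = 9264020.59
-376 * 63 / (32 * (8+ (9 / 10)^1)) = -14805 / 178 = -83.17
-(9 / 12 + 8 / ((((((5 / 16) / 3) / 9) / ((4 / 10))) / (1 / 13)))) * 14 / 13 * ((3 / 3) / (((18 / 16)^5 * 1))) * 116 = -126931632128 / 83160675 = -1526.34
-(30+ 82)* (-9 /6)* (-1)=-168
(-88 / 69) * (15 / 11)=-40 / 23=-1.74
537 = 537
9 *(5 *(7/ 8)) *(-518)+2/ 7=-571087/ 28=-20395.96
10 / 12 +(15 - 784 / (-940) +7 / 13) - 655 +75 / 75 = -11672437 / 18330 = -636.79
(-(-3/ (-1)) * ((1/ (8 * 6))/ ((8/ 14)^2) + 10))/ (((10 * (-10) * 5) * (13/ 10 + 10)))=7729/ 1446400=0.01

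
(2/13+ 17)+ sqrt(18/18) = 236/13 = 18.15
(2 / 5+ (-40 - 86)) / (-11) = 628 / 55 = 11.42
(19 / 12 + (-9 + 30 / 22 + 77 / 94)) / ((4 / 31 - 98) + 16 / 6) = 52979 / 963688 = 0.05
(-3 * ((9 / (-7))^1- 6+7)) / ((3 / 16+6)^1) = 32 / 231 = 0.14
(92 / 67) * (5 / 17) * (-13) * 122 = -729560 / 1139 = -640.53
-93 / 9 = -10.33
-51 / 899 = -0.06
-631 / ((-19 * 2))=631 / 38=16.61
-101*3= -303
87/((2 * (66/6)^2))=87/242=0.36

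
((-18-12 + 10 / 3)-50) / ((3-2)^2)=-230 / 3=-76.67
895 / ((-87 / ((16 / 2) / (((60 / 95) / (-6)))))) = 68020 / 87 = 781.84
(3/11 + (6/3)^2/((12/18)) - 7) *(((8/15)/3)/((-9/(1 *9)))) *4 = 0.52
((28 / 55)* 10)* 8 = 448 / 11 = 40.73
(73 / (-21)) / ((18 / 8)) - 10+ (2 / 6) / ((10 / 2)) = -10847 / 945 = -11.48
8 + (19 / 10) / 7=579 / 70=8.27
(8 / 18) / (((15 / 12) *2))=8 / 45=0.18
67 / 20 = 3.35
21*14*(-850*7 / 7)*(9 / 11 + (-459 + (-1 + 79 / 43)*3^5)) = 30110950800 / 473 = 63659515.43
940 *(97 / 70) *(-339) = -3091002 / 7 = -441571.71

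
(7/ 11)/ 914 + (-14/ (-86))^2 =505589/ 18589846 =0.03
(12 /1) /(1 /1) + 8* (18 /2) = 84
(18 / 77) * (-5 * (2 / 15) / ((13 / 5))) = -60 / 1001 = -0.06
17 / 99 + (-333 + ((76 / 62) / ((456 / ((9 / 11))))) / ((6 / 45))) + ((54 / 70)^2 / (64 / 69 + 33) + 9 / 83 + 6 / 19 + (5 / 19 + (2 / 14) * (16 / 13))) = -479123300925097123 / 1443442284484200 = -331.93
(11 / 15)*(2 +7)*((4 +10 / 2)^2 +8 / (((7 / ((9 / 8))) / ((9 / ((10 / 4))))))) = 98901 / 175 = 565.15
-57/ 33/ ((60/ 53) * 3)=-1007/ 1980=-0.51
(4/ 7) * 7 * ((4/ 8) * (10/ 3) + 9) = 42.67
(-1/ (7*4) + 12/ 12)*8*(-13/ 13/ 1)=-54/ 7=-7.71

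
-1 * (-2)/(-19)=-2/19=-0.11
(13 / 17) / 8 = 13 / 136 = 0.10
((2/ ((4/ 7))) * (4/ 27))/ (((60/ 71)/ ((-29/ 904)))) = -14413/ 732240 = -0.02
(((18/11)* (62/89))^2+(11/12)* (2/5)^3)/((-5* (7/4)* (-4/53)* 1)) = 25870980206/12579538125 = 2.06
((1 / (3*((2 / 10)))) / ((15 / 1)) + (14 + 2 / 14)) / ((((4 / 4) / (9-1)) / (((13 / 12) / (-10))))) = -11674 / 945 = -12.35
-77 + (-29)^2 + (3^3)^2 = 1493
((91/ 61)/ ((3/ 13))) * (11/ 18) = 13013/ 3294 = 3.95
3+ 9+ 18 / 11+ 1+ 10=271 / 11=24.64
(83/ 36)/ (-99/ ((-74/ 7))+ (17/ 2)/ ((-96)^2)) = 0.25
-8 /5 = -1.60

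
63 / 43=1.47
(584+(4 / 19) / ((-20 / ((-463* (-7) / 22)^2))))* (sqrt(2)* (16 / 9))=7265884* sqrt(2) / 11495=893.91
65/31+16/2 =313/31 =10.10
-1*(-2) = 2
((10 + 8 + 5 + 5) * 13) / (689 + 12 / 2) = 364 / 695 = 0.52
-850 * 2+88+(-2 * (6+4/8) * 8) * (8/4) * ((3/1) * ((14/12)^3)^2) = -3096301/972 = -3185.49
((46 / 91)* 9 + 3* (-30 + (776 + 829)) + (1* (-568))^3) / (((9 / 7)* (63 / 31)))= -516936126613 / 7371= -70131071.31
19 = 19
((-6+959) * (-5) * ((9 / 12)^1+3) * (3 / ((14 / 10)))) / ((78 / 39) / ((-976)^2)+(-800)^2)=-14184452000 / 237085582223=-0.06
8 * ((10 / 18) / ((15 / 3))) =8 / 9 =0.89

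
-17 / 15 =-1.13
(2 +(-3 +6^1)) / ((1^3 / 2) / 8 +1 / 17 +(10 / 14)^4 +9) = 3265360 / 6126881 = 0.53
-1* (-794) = 794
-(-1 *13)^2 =-169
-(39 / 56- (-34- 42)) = -4295 / 56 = -76.70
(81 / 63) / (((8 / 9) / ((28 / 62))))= 81 / 124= 0.65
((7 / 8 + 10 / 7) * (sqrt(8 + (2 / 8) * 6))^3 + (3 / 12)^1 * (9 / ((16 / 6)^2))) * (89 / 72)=801 / 2048 + 72713 * sqrt(38) / 5376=83.77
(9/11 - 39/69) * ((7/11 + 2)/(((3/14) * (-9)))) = -25984/75141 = -0.35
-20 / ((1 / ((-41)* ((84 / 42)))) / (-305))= -500200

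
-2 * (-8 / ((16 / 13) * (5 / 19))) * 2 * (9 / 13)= 342 / 5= 68.40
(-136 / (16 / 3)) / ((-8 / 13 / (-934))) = -38702.62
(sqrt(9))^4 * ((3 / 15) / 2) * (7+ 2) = 729 / 10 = 72.90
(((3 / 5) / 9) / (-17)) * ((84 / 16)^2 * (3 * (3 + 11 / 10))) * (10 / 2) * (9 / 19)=-162729 / 51680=-3.15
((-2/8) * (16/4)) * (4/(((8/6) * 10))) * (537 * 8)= -6444/5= -1288.80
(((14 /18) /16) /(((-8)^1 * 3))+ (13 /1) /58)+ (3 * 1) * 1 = 322933 /100224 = 3.22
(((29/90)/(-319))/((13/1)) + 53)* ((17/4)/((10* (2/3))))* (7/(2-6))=-81170971/1372800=-59.13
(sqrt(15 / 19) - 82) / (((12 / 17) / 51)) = -5860.30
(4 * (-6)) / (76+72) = -6 / 37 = -0.16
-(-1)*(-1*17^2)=-289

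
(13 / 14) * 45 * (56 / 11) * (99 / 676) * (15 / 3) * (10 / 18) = 1125 / 13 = 86.54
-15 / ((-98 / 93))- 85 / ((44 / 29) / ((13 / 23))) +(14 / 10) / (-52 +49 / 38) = -8341058133 / 477780380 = -17.46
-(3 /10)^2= -9 /100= -0.09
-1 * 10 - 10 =-20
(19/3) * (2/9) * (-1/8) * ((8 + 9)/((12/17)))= -5491/1296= -4.24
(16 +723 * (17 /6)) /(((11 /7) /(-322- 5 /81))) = -423115.92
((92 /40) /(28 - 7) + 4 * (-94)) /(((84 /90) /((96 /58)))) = -947244 /1421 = -666.60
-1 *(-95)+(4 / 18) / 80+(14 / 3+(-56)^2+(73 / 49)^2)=2798701681 / 864360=3237.89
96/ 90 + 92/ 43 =2068/ 645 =3.21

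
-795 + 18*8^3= 8421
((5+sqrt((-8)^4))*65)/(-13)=-345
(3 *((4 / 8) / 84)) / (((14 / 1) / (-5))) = -5 / 784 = -0.01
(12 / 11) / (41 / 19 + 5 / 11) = 38 / 91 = 0.42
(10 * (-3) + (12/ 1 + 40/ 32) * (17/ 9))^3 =-5735339/ 46656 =-122.93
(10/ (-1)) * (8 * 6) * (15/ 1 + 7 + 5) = -12960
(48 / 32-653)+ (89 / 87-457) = -192701 / 174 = -1107.48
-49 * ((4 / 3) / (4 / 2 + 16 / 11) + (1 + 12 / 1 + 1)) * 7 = -281260 / 57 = -4934.39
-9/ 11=-0.82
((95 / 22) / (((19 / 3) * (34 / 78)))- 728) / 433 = -271687 / 161942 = -1.68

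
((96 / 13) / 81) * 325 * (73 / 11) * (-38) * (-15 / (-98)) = -5548000 / 4851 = -1143.68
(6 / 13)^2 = 36 / 169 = 0.21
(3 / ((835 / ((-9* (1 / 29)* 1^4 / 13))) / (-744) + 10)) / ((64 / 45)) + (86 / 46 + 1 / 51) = 1380059155 / 716477784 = 1.93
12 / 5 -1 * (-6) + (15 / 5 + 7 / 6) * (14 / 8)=1883 / 120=15.69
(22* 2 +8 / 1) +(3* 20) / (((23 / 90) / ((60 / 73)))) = 244.97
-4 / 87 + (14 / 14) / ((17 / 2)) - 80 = -79.93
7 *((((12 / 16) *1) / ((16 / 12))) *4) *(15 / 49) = 135 / 28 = 4.82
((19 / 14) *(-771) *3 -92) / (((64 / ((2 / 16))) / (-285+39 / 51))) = 6830485 / 3808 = 1793.72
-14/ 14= -1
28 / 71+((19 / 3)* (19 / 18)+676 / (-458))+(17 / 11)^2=849040409 / 106236306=7.99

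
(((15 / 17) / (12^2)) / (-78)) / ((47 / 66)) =-55 / 498576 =-0.00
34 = 34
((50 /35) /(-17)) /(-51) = 10 /6069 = 0.00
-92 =-92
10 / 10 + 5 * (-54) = -269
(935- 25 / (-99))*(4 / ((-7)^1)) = -370360 / 693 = -534.43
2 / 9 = 0.22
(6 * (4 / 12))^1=2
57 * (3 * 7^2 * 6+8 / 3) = 50426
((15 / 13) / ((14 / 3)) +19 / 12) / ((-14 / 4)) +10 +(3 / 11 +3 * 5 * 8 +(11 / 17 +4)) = 96055247 / 714714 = 134.40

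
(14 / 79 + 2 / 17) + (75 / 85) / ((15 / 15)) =93 / 79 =1.18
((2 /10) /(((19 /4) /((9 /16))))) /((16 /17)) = 153 /6080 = 0.03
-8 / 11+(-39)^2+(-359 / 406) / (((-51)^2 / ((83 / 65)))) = 1147872914203 / 755044290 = 1520.27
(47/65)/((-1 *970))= -47/63050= -0.00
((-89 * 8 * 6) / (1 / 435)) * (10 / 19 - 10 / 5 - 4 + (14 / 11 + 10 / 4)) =660632760 / 209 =3160922.30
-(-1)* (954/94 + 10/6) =11.82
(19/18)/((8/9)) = 19/16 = 1.19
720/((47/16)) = 11520/47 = 245.11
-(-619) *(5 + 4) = 5571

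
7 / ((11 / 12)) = 84 / 11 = 7.64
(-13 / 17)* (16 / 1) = -12.24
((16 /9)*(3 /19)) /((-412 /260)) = -1040 /5871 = -0.18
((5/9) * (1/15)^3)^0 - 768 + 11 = -756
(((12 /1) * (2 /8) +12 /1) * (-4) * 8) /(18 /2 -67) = 240 /29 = 8.28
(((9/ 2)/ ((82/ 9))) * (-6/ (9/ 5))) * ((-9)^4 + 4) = -886275/ 82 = -10808.23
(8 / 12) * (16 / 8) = 4 / 3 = 1.33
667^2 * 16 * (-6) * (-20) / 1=854186880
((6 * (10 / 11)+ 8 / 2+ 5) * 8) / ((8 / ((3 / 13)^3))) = 4293 / 24167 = 0.18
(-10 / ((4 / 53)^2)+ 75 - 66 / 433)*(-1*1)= 5822213 / 3464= 1680.78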